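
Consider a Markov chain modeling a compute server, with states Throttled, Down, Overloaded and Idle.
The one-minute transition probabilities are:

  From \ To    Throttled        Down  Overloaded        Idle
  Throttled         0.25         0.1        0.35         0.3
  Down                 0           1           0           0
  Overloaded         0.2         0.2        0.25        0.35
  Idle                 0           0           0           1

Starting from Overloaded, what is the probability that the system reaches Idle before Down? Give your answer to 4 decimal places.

0.6548

Let h(s) be the probability of absorption at Idle starting from transient state s. Then h(Idle) = 1 and h(Down) = 0. By first-step analysis:
h(Throttled) = 0.25·h(Throttled) + 0.1·0 + 0.35·h(Overloaded) + 0.3·1
h(Overloaded) = 0.2·h(Throttled) + 0.2·0 + 0.25·h(Overloaded) + 0.35·1
Solving: h(Throttled) = 0.7056, h(Overloaded) = 0.6548.
Starting from Overloaded, the probability is 0.6548.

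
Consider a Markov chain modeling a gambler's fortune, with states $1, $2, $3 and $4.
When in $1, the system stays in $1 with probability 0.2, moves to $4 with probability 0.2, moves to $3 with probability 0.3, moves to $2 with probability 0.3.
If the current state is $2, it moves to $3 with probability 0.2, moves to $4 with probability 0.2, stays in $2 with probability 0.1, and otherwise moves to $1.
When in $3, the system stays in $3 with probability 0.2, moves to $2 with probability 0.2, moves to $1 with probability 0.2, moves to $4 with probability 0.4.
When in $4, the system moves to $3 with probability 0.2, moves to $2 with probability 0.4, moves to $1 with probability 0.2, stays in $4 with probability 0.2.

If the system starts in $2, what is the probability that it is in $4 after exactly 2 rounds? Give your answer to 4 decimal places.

Propagate the distribution vector 2 rounds from $2.
After 0 rounds: (0.0000, 1.0000, 0.0000, 0.0000)
After 1 round: (0.5000, 0.1000, 0.2000, 0.2000)
After 2 rounds: (0.2300, 0.2800, 0.2500, 0.2400)
P(in $4 after 2 rounds) = 0.2400

0.2400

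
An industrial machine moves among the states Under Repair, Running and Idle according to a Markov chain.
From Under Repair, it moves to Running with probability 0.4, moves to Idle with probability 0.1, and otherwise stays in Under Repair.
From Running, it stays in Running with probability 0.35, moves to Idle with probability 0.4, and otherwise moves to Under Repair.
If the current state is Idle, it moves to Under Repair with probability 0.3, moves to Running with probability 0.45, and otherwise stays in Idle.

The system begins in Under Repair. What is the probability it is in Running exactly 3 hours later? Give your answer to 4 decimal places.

Propagate the distribution vector 3 hours from Under Repair.
After 0 hours: (1.0000, 0.0000, 0.0000)
After 1 hour: (0.5000, 0.4000, 0.1000)
After 2 hours: (0.3800, 0.3850, 0.2350)
After 3 hours: (0.3568, 0.3925, 0.2508)
P(in Running after 3 hours) = 0.3925

0.3925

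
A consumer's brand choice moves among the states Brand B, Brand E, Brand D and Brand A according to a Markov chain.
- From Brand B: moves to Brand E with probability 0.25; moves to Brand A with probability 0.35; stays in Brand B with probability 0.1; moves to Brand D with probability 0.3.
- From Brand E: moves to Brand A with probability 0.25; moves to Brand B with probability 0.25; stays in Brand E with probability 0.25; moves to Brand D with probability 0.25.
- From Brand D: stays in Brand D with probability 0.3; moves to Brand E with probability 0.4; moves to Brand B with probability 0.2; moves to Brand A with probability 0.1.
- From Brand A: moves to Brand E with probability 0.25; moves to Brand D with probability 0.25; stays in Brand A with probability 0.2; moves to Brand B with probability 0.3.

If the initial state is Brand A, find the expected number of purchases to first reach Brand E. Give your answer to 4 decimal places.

3.4333

Let t(s) be the expected number of purchases to first reach Brand E from state s, with t(Brand E) = 0. Conditioning on the first purchase:
t(Brand B) = 1 + 0.1·t(Brand B) + 0.3·t(Brand D) + 0.35·t(Brand A)
t(Brand D) = 1 + 0.2·t(Brand B) + 0.3·t(Brand D) + 0.1·t(Brand A)
t(Brand A) = 1 + 0.3·t(Brand B) + 0.25·t(Brand D) + 0.2·t(Brand A)
Solving: t(Brand B) = 3.4108, t(Brand D) = 2.8936, t(Brand A) = 3.4333.
Expected purchases from Brand A to Brand E: 3.4333.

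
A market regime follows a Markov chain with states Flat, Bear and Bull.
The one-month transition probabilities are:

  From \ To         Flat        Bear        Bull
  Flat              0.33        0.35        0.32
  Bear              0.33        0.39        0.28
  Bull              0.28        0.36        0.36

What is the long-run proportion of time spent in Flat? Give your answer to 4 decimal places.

0.3141

Let the stationary distribution be π with π = πP and π_1 + π_2 + π_3 = 1.
π_1 = 0.33·π_1 + 0.33·π_2 + 0.28·π_3
π_2 = 0.35·π_1 + 0.39·π_2 + 0.36·π_3
Solving with the normalization constraint gives π = (0.3141, 0.3679, 0.3180).
So the stationary probability of Flat is 0.3141.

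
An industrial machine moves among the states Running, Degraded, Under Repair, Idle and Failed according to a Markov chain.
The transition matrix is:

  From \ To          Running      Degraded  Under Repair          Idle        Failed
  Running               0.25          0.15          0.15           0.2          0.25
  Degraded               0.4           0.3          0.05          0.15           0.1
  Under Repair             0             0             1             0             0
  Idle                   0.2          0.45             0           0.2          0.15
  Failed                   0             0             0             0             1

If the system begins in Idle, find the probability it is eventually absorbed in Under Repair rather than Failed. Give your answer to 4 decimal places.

Let h(s) be the probability of absorption at Under Repair starting from transient state s. Then h(Under Repair) = 1 and h(Failed) = 0. By first-step analysis:
h(Running) = 0.25·h(Running) + 0.15·h(Degraded) + 0.15·1 + 0.2·h(Idle) + 0.25·0
h(Degraded) = 0.4·h(Running) + 0.3·h(Degraded) + 0.05·1 + 0.15·h(Idle) + 0.1·0
h(Idle) = 0.2·h(Running) + 0.45·h(Degraded) + 0.2·h(Idle) + 0.15·0
Solving: h(Running) = 0.3337, h(Degraded) = 0.3183, h(Idle) = 0.2625.
Starting from Idle, the probability is 0.2625.

0.2625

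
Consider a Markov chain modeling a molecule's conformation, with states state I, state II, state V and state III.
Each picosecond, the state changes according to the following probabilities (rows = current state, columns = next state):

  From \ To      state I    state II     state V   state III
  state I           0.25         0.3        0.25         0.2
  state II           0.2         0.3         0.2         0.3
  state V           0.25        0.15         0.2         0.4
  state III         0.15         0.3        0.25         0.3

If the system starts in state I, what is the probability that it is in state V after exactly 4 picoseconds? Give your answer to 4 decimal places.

Propagate the distribution vector 4 picoseconds from state I.
After 0 picoseconds: (1.0000, 0.0000, 0.0000, 0.0000)
After 1 picosecond: (0.2500, 0.3000, 0.2500, 0.2000)
After 2 picoseconds: (0.2150, 0.2625, 0.2225, 0.3000)
After 3 picoseconds: (0.2069, 0.2666, 0.2258, 0.3008)
After 4 picoseconds: (0.2066, 0.2661, 0.2254, 0.3019)
P(in state V after 4 picoseconds) = 0.2254

0.2254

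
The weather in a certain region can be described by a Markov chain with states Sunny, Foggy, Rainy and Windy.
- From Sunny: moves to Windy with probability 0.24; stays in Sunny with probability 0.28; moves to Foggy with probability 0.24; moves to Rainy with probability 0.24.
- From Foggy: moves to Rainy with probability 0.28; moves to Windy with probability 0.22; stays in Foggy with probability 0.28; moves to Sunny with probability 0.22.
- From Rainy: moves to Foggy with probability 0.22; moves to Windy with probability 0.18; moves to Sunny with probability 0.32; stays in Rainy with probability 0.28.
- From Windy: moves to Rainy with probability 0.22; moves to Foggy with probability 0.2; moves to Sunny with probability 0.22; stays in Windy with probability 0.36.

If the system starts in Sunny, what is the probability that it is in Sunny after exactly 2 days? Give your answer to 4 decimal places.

Propagate the distribution vector 2 days from Sunny.
After 0 days: (1.0000, 0.0000, 0.0000, 0.0000)
After 1 day: (0.2800, 0.2400, 0.2400, 0.2400)
After 2 days: (0.2608, 0.2352, 0.2544, 0.2496)
P(in Sunny after 2 days) = 0.2608

0.2608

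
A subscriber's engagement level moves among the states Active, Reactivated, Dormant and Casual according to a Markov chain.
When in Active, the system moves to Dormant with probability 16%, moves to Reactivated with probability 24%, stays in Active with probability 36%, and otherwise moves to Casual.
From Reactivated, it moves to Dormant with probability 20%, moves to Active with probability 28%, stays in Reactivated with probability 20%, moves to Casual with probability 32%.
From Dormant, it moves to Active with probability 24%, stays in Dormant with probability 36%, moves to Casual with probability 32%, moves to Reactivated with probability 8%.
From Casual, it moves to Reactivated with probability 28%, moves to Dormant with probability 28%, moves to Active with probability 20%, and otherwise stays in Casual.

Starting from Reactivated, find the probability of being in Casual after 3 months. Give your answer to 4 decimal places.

Propagate the distribution vector 3 months from Reactivated.
After 0 months: (0.0000, 1.0000, 0.0000, 0.0000)
After 1 month: (0.2800, 0.2000, 0.2000, 0.3200)
After 2 months: (0.2688, 0.2128, 0.2464, 0.2720)
After 3 months: (0.2699, 0.2029, 0.2504, 0.2767)
P(in Casual after 3 months) = 0.2767

0.2767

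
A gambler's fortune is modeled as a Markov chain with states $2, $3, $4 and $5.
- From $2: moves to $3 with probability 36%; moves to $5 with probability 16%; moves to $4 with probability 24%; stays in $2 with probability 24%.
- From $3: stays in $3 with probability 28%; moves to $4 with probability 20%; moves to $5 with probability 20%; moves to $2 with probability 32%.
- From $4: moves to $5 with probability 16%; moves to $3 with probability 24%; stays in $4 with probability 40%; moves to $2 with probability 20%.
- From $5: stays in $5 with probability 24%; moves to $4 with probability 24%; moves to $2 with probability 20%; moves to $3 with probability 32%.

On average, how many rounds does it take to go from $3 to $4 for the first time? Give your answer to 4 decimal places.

4.5693

Let t(s) be the expected number of rounds to first reach $4 from state s, with t($4) = 0. Conditioning on the first round:
t($2) = 1 + 0.24·t($2) + 0.36·t($3) + 0.16·t($5)
t($3) = 1 + 0.32·t($2) + 0.28·t($3) + 0.2·t($5)
t($5) = 1 + 0.2·t($2) + 0.32·t($3) + 0.24·t($5)
Solving: t($2) = 4.4063, t($3) = 4.5693, t($5) = 4.3993.
Expected rounds from $3 to $4: 4.5693.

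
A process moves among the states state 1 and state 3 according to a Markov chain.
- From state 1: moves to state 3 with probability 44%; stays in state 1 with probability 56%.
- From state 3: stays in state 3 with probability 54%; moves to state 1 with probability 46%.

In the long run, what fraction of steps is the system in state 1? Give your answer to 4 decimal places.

Let the stationary distribution be π with π = πP and π_1 + π_2 = 1.
π_1 = 0.56·π_1 + 0.46·π_2
Solving with the normalization constraint gives π = (0.5111, 0.4889).
So the stationary probability of state 1 is 0.5111.

0.5111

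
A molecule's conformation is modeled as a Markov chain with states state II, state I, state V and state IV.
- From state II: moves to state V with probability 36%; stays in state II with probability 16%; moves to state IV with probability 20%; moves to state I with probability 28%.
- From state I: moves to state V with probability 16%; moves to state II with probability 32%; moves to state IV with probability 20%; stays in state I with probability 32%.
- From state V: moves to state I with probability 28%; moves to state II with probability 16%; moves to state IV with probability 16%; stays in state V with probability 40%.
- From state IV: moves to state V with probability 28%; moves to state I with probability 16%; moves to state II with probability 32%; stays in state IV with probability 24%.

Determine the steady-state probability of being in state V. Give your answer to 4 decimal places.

0.3030

Let the stationary distribution be π with π = πP and π_1 + π_2 + π_3 + π_4 = 1.
π_1 = 0.16·π_1 + 0.32·π_2 + 0.16·π_3 + 0.32·π_4
π_2 = 0.28·π_1 + 0.32·π_2 + 0.28·π_3 + 0.16·π_4
π_3 = 0.36·π_1 + 0.16·π_2 + 0.4·π_3 + 0.28·π_4
Solving with the normalization constraint gives π = (0.2341, 0.2672, 0.3030, 0.1957).
So the stationary probability of state V is 0.3030.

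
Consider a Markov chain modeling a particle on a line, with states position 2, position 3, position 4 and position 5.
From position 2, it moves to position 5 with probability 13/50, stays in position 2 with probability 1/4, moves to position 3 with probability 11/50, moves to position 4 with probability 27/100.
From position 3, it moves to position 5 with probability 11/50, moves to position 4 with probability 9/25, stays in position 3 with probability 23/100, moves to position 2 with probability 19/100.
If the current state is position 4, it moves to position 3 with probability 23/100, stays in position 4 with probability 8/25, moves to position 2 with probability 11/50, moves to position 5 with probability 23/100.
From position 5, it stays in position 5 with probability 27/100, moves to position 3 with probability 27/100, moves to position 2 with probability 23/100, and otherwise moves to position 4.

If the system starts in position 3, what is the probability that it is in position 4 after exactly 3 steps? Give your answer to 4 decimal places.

0.2966

Propagate the distribution vector 3 steps from position 3.
After 0 steps: (0.0000, 1.0000, 0.0000, 0.0000)
After 1 step: (0.1900, 0.2300, 0.3600, 0.2200)
After 2 steps: (0.2210, 0.2369, 0.2999, 0.2422)
After 3 steps: (0.2219, 0.2375, 0.2966, 0.2439)
P(in position 4 after 3 steps) = 0.2966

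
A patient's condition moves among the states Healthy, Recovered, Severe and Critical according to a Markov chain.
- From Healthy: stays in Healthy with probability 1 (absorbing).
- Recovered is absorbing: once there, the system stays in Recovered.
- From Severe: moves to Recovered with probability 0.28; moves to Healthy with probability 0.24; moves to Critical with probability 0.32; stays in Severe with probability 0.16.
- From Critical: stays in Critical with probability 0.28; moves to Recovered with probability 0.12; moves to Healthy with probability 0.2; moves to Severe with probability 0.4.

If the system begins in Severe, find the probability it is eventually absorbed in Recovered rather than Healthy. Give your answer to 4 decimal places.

Let h(s) be the probability of absorption at Recovered starting from transient state s. Then h(Recovered) = 1 and h(Healthy) = 0. By first-step analysis:
h(Severe) = 0.24·0 + 0.28·1 + 0.16·h(Severe) + 0.32·h(Critical)
h(Critical) = 0.2·0 + 0.12·1 + 0.4·h(Severe) + 0.28·h(Critical)
Solving: h(Severe) = 0.5034, h(Critical) = 0.4463.
Starting from Severe, the probability is 0.5034.

0.5034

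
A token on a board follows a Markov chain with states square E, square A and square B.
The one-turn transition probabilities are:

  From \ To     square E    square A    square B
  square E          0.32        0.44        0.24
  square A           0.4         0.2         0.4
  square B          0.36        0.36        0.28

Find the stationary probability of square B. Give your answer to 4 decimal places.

Let the stationary distribution be π with π = πP and π_1 + π_2 + π_3 = 1.
π_1 = 0.32·π_1 + 0.4·π_2 + 0.36·π_3
π_2 = 0.44·π_1 + 0.2·π_2 + 0.36·π_3
Solving with the normalization constraint gives π = (0.3590, 0.3351, 0.3059).
So the stationary probability of square B is 0.3059.

0.3059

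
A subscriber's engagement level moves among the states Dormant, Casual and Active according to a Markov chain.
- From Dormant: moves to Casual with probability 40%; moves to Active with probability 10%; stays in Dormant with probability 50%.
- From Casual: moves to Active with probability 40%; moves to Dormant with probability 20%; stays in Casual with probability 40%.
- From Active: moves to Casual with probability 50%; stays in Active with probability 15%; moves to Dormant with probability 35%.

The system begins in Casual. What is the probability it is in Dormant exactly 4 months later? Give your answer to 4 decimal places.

0.3362

Propagate the distribution vector 4 months from Casual.
After 0 months: (0.0000, 1.0000, 0.0000)
After 1 month: (0.2000, 0.4000, 0.4000)
After 2 months: (0.3200, 0.4400, 0.2400)
After 3 months: (0.3320, 0.4240, 0.2440)
After 4 months: (0.3362, 0.4244, 0.2394)
P(in Dormant after 4 months) = 0.3362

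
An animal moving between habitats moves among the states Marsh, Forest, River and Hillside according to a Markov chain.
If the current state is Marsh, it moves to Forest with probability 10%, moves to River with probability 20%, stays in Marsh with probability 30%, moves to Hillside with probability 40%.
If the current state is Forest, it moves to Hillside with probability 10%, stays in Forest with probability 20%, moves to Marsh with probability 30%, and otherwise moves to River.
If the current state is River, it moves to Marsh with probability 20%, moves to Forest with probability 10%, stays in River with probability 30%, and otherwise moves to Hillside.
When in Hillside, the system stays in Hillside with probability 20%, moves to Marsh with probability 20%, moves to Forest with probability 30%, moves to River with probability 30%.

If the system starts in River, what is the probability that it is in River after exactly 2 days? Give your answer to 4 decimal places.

Propagate the distribution vector 2 days from River.
After 0 days: (0.0000, 0.0000, 1.0000, 0.0000)
After 1 day: (0.2000, 0.1000, 0.3000, 0.4000)
After 2 days: (0.2300, 0.1900, 0.2900, 0.2900)
P(in River after 2 days) = 0.2900

0.2900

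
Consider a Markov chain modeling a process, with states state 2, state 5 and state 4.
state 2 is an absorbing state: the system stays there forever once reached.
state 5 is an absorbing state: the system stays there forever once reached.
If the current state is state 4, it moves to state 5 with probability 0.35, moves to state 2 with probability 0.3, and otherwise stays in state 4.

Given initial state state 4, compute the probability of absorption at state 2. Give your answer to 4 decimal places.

0.4615

Let h(s) be the probability of absorption at state 2 starting from transient state s. Then h(state 2) = 1 and h(state 5) = 0. By first-step analysis:
h(state 4) = 0.3·1 + 0.35·0 + 0.35·h(state 4)
Solving: h(state 4) = 0.4615.
Starting from state 4, the probability is 0.4615.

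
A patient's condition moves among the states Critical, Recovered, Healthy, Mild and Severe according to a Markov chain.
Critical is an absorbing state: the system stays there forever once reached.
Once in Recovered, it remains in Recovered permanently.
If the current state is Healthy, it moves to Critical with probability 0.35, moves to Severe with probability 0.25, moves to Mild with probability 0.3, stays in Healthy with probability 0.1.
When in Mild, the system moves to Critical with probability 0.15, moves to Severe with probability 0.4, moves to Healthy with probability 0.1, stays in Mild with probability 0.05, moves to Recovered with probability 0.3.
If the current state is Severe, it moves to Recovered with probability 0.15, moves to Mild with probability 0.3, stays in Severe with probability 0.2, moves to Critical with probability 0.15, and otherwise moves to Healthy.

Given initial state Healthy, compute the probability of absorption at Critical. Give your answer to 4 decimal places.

Let h(s) be the probability of absorption at Critical starting from transient state s. Then h(Critical) = 1 and h(Recovered) = 0. By first-step analysis:
h(Healthy) = 0.35·1 + 0.1·h(Healthy) + 0.3·h(Mild) + 0.25·h(Severe)
h(Mild) = 0.15·1 + 0.3·0 + 0.1·h(Healthy) + 0.05·h(Mild) + 0.4·h(Severe)
h(Severe) = 0.15·1 + 0.15·0 + 0.2·h(Healthy) + 0.3·h(Mild) + 0.2·h(Severe)
Solving: h(Healthy) = 0.6868, h(Mild) = 0.4530, h(Severe) = 0.5291.
Starting from Healthy, the probability is 0.6868.

0.6868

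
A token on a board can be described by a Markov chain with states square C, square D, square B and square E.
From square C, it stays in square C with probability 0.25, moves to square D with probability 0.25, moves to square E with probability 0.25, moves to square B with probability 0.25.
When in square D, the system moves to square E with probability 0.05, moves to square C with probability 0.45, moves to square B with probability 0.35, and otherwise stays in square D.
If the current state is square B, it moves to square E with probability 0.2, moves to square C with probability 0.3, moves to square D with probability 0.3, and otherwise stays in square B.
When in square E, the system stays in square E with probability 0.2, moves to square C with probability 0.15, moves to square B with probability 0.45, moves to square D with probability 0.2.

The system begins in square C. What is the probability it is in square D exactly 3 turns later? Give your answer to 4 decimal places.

0.2344

Propagate the distribution vector 3 turns from square C.
After 0 turns: (1.0000, 0.0000, 0.0000, 0.0000)
After 1 turn: (0.2500, 0.2500, 0.2500, 0.2500)
After 2 turns: (0.2875, 0.2250, 0.3125, 0.1750)
After 3 turns: (0.2931, 0.2344, 0.2919, 0.1806)
P(in square D after 3 turns) = 0.2344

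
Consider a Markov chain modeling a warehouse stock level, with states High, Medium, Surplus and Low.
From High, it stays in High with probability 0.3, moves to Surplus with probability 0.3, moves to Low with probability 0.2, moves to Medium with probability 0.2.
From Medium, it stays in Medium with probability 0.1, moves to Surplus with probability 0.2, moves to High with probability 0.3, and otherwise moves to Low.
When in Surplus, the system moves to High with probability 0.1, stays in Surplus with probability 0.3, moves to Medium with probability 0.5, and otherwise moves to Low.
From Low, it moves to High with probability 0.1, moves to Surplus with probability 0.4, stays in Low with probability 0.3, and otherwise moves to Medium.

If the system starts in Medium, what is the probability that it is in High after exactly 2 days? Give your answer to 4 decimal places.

Propagate the distribution vector 2 days from Medium.
After 0 days: (0.0000, 1.0000, 0.0000, 0.0000)
After 1 day: (0.3000, 0.1000, 0.2000, 0.4000)
After 2 days: (0.1800, 0.2500, 0.3300, 0.2400)
P(in High after 2 days) = 0.1800

0.1800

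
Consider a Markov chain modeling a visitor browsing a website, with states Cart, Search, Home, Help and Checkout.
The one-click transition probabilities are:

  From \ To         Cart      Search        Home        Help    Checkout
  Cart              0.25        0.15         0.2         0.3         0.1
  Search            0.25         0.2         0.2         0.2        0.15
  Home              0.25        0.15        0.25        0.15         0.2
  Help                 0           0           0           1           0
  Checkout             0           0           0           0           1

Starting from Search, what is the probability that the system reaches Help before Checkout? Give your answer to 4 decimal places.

0.5917

Let h(s) be the probability of absorption at Help starting from transient state s. Then h(Help) = 1 and h(Checkout) = 0. By first-step analysis:
h(Cart) = 0.25·h(Cart) + 0.15·h(Search) + 0.2·h(Home) + 0.3·1 + 0.1·0
h(Search) = 0.25·h(Cart) + 0.2·h(Search) + 0.2·h(Home) + 0.2·1 + 0.15·0
h(Home) = 0.25·h(Cart) + 0.15·h(Search) + 0.25·h(Home) + 0.15·1 + 0.2·0
Solving: h(Cart) = 0.6621, h(Search) = 0.5917, h(Home) = 0.5390.
Starting from Search, the probability is 0.5917.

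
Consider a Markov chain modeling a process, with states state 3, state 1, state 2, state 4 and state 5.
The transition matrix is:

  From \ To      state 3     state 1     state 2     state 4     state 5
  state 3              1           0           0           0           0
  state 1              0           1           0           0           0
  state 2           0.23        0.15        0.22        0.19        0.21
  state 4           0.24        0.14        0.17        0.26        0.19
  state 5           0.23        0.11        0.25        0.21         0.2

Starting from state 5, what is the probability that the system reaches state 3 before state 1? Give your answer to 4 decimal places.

0.6491

Let h(s) be the probability of absorption at state 3 starting from transient state s. Then h(state 3) = 1 and h(state 1) = 0. By first-step analysis:
h(state 2) = 0.23·1 + 0.15·0 + 0.22·h(state 2) + 0.19·h(state 4) + 0.21·h(state 5)
h(state 4) = 0.24·1 + 0.14·0 + 0.17·h(state 2) + 0.26·h(state 4) + 0.19·h(state 5)
h(state 5) = 0.23·1 + 0.11·0 + 0.25·h(state 2) + 0.21·h(state 4) + 0.2·h(state 5)
Solving: h(state 2) = 0.6241, h(state 4) = 0.6344, h(state 5) = 0.6491.
Starting from state 5, the probability is 0.6491.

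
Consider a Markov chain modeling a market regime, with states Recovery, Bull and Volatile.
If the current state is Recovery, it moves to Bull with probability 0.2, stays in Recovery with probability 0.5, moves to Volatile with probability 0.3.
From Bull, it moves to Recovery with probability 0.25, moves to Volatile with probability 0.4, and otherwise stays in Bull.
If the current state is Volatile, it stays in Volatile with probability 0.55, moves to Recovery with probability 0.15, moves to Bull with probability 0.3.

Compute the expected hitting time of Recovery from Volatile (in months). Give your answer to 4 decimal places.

Let t(s) be the expected number of months to first reach Recovery from state s, with t(Recovery) = 0. Conditioning on the first month:
t(Bull) = 1 + 0.35·t(Bull) + 0.4·t(Volatile)
t(Volatile) = 1 + 0.3·t(Bull) + 0.55·t(Volatile)
Solving: t(Bull) = 4.9275, t(Volatile) = 5.5072.
Expected months from Volatile to Recovery: 5.5072.

5.5072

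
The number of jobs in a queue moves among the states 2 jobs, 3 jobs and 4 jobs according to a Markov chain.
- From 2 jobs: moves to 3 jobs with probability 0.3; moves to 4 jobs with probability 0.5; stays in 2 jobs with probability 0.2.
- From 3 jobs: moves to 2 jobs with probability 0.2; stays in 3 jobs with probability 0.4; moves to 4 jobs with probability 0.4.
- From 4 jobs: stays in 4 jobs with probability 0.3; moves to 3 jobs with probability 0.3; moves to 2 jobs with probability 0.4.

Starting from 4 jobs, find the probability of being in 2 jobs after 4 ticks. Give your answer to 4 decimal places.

Propagate the distribution vector 4 ticks from 4 jobs.
After 0 ticks: (0.0000, 0.0000, 1.0000)
After 1 tick: (0.4000, 0.3000, 0.3000)
After 2 ticks: (0.2600, 0.3300, 0.4100)
After 3 ticks: (0.2820, 0.3330, 0.3850)
After 4 ticks: (0.2770, 0.3333, 0.3897)
P(in 2 jobs after 4 ticks) = 0.2770

0.2770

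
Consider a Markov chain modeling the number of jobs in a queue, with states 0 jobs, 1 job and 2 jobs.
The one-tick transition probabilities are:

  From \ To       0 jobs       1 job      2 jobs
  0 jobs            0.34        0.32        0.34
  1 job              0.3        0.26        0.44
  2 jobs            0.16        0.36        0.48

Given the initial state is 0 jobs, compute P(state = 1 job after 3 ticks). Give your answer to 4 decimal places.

0.3179

Propagate the distribution vector 3 ticks from 0 jobs.
After 0 ticks: (1.0000, 0.0000, 0.0000)
After 1 tick: (0.3400, 0.3200, 0.3400)
After 2 ticks: (0.2660, 0.3144, 0.4196)
After 3 ticks: (0.2519, 0.3179, 0.4302)
P(in 1 job after 3 ticks) = 0.3179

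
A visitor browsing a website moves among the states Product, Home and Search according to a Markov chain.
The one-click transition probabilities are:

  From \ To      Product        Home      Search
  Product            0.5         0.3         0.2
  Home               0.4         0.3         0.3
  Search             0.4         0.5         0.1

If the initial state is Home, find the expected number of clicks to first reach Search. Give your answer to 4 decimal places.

3.9130

Let t(s) be the expected number of clicks to first reach Search from state s, with t(Search) = 0. Conditioning on the first click:
t(Product) = 1 + 0.5·t(Product) + 0.3·t(Home)
t(Home) = 1 + 0.4·t(Product) + 0.3·t(Home)
Solving: t(Product) = 4.3478, t(Home) = 3.9130.
Expected clicks from Home to Search: 3.9130.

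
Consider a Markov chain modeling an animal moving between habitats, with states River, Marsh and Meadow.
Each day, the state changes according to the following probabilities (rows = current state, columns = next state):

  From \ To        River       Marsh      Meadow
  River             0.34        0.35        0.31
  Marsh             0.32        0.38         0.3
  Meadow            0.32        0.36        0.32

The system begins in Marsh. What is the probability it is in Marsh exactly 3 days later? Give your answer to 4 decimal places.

Propagate the distribution vector 3 days from Marsh.
After 0 days: (0.0000, 1.0000, 0.0000)
After 1 day: (0.3200, 0.3800, 0.3000)
After 2 days: (0.3264, 0.3644, 0.3092)
After 3 days: (0.3265, 0.3640, 0.3094)
P(in Marsh after 3 days) = 0.3640

0.3640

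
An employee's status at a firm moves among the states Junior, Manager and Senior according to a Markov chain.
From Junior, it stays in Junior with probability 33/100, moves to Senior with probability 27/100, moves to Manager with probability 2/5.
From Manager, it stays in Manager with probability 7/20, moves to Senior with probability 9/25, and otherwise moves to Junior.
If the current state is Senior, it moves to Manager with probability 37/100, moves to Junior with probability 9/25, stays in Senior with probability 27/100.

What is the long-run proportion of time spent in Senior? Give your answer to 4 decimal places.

Let the stationary distribution be π with π = πP and π_1 + π_2 + π_3 = 1.
π_1 = 0.33·π_1 + 0.29·π_2 + 0.36·π_3
π_2 = 0.4·π_1 + 0.35·π_2 + 0.37·π_3
Solving with the normalization constraint gives π = (0.3242, 0.3723, 0.3035).
So the stationary probability of Senior is 0.3035.

0.3035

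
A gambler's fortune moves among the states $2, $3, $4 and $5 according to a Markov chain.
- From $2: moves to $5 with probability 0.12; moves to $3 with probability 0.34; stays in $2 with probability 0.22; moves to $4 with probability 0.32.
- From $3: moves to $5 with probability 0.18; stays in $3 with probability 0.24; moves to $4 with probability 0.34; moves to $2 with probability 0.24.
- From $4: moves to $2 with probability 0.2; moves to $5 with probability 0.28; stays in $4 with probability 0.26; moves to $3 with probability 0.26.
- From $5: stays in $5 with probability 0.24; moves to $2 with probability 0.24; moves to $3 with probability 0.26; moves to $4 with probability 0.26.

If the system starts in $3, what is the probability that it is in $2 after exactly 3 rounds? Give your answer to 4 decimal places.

Propagate the distribution vector 3 rounds from $3.
After 0 rounds: (0.0000, 1.0000, 0.0000, 0.0000)
After 1 round: (0.2400, 0.2400, 0.3400, 0.1800)
After 2 rounds: (0.2216, 0.2744, 0.2936, 0.2104)
After 3 rounds: (0.2238, 0.2722, 0.2952, 0.2087)
P(in $2 after 3 rounds) = 0.2238

0.2238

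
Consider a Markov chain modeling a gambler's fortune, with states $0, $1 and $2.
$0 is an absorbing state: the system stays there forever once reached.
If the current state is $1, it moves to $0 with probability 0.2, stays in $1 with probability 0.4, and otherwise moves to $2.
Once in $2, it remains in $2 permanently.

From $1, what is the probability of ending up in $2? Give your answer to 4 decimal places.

0.6667

Let h(s) be the probability of absorption at $2 starting from transient state s. Then h($2) = 1 and h($0) = 0. By first-step analysis:
h($1) = 0.2·0 + 0.4·h($1) + 0.4·1
Solving: h($1) = 0.6667.
Starting from $1, the probability is 0.6667.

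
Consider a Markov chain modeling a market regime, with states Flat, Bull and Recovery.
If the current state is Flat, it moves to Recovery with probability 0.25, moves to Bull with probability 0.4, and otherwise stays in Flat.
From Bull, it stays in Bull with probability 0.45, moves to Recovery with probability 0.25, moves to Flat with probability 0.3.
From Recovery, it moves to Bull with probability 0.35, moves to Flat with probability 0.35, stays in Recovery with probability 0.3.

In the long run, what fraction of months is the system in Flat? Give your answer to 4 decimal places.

Let the stationary distribution be π with π = πP and π_1 + π_2 + π_3 = 1.
π_1 = 0.35·π_1 + 0.3·π_2 + 0.35·π_3
π_2 = 0.4·π_1 + 0.45·π_2 + 0.35·π_3
Solving with the normalization constraint gives π = (0.3296, 0.4072, 0.2632).
So the stationary probability of Flat is 0.3296.

0.3296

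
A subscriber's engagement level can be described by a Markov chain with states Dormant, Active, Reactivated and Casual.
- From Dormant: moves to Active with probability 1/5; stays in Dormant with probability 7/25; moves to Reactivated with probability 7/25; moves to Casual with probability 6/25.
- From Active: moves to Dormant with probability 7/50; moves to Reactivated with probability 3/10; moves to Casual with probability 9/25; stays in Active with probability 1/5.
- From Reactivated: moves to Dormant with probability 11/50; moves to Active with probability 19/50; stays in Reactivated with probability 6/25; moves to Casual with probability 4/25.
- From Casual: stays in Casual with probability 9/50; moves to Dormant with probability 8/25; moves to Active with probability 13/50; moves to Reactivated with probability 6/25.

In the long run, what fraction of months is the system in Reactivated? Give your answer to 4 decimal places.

Let the stationary distribution be π with π = πP and π_1 + π_2 + π_3 + π_4 = 1.
π_1 = 0.28·π_1 + 0.14·π_2 + 0.22·π_3 + 0.32·π_4
π_2 = 0.2·π_1 + 0.2·π_2 + 0.38·π_3 + 0.26·π_4
π_3 = 0.28·π_1 + 0.3·π_2 + 0.24·π_3 + 0.24·π_4
Solving with the normalization constraint gives π = (0.2369, 0.2619, 0.2652, 0.2360).
So the stationary probability of Reactivated is 0.2652.

0.2652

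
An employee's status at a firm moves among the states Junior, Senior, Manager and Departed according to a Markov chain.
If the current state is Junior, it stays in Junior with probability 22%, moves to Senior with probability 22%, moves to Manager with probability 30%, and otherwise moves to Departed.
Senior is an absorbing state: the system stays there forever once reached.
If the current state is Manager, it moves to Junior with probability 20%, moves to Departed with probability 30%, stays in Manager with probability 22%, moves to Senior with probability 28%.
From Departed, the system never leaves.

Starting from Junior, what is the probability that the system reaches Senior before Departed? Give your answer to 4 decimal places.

Let h(s) be the probability of absorption at Senior starting from transient state s. Then h(Senior) = 1 and h(Departed) = 0. By first-step analysis:
h(Junior) = 0.22·h(Junior) + 0.22·1 + 0.3·h(Manager) + 0.26·0
h(Manager) = 0.2·h(Junior) + 0.28·1 + 0.22·h(Manager) + 0.3·0
Solving: h(Junior) = 0.4661, h(Manager) = 0.4785.
Starting from Junior, the probability is 0.4661.

0.4661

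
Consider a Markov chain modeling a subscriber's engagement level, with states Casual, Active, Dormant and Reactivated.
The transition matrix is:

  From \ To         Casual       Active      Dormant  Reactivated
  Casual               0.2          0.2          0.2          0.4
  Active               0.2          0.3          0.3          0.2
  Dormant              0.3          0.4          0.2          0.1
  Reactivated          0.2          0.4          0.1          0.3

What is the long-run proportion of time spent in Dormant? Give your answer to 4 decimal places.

Let the stationary distribution be π with π = πP and π_1 + π_2 + π_3 + π_4 = 1.
π_1 = 0.2·π_1 + 0.2·π_2 + 0.3·π_3 + 0.2·π_4
π_2 = 0.2·π_1 + 0.3·π_2 + 0.4·π_3 + 0.4·π_4
π_3 = 0.2·π_1 + 0.3·π_2 + 0.2·π_3 + 0.1·π_4
Solving with the normalization constraint gives π = (0.2208, 0.3235, 0.2075, 0.2482).
So the stationary probability of Dormant is 0.2075.

0.2075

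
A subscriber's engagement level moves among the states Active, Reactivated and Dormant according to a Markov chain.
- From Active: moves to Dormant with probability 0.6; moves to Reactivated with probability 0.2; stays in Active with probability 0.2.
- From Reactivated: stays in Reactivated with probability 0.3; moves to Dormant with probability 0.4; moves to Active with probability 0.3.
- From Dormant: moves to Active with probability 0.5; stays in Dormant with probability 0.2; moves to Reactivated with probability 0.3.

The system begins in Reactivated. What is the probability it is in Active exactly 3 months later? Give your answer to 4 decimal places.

Propagate the distribution vector 3 months from Reactivated.
After 0 months: (0.0000, 1.0000, 0.0000)
After 1 month: (0.3000, 0.3000, 0.4000)
After 2 months: (0.3500, 0.2700, 0.3800)
After 3 months: (0.3410, 0.2650, 0.3940)
P(in Active after 3 months) = 0.3410

0.3410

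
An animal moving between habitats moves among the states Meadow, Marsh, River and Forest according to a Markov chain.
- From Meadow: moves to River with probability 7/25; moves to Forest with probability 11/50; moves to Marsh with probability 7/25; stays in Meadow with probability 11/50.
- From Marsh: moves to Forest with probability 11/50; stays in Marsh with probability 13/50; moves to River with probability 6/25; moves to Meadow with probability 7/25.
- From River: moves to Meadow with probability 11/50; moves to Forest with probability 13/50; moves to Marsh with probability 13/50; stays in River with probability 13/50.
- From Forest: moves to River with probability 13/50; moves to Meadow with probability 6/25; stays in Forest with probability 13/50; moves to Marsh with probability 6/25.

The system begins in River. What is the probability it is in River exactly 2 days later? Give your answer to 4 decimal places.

0.2592

Propagate the distribution vector 2 days from River.
After 0 days: (0.0000, 0.0000, 1.0000, 0.0000)
After 1 day: (0.2200, 0.2600, 0.2600, 0.2600)
After 2 days: (0.2408, 0.2592, 0.2592, 0.2408)
P(in River after 2 days) = 0.2592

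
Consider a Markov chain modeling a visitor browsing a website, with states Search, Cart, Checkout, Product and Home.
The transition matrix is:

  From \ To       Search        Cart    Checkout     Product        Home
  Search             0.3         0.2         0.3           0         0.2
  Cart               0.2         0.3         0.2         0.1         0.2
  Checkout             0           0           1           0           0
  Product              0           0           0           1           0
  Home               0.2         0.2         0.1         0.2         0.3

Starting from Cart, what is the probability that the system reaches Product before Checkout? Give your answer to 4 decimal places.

Let h(s) be the probability of absorption at Product starting from transient state s. Then h(Product) = 1 and h(Checkout) = 0. By first-step analysis:
h(Search) = 0.3·h(Search) + 0.2·h(Cart) + 0.3·0 + 0.2·h(Home)
h(Cart) = 0.2·h(Search) + 0.3·h(Cart) + 0.2·0 + 0.1·1 + 0.2·h(Home)
h(Home) = 0.2·h(Search) + 0.2·h(Cart) + 0.1·0 + 0.2·1 + 0.3·h(Home)
Solving: h(Search) = 0.2222, h(Cart) = 0.3333, h(Home) = 0.4444.
Starting from Cart, the probability is 0.3333.

0.3333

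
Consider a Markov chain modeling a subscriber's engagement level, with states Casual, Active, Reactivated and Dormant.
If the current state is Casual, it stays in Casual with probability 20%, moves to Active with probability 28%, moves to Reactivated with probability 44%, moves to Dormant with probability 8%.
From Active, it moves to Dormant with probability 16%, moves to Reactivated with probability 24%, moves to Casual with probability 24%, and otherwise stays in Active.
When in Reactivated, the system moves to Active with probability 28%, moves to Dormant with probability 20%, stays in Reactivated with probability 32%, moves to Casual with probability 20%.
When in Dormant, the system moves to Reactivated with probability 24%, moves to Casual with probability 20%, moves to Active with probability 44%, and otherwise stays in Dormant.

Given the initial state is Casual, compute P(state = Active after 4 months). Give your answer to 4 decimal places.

Propagate the distribution vector 4 months from Casual.
After 0 months: (1.0000, 0.0000, 0.0000, 0.0000)
After 1 month: (0.2000, 0.2800, 0.4400, 0.0800)
After 2 months: (0.2112, 0.3152, 0.3152, 0.1584)
After 3 months: (0.2126, 0.3306, 0.3075, 0.1494)
After 4 months: (0.2132, 0.3303, 0.3071, 0.1493)
P(in Active after 4 months) = 0.3303

0.3303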